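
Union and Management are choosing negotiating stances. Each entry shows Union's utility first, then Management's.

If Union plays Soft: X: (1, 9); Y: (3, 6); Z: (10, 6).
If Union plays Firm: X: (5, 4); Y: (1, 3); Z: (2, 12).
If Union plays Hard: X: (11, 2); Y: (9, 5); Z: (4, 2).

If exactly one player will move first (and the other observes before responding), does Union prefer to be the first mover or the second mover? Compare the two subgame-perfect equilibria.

If Union leads: Management's best replies are Soft→X, Firm→Z, Hard→Y; Union's induced payoffs 1, 2, 9; outcome (Hard, Y), payoffs (9, 5).
If Management leads: Union's best replies are X→Hard, Y→Hard, Z→Soft; Management's induced payoffs 2, 5, 6; outcome (Soft, Z), payoffs (10, 6).
Union gets 9 moving first and 10 moving second, so Union prefers to move second.

second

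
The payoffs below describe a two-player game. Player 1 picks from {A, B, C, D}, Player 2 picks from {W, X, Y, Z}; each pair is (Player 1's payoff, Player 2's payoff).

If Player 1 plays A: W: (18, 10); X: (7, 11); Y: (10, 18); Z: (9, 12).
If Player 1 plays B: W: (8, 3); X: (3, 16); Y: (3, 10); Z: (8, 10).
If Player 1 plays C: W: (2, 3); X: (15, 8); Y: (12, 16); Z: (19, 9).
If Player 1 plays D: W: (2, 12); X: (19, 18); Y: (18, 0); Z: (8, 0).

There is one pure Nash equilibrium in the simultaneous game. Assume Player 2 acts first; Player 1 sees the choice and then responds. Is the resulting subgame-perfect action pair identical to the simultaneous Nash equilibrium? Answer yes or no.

Solve by backward induction (Player 2 leads).
- W: BR = A, leader payoff 10.
- X: BR = D, leader payoff 18.
- Y: BR = D, leader payoff 0.
- Z: BR = C, leader payoff 9.
Player 2's induced payoffs are 10, 18, 0, 9, so Player 2 commits to X. Subgame-perfect outcome: (D, X) with payoffs (19, 18).
For the simultaneous game, intersect best replies.
Player 1's best replies: W→A; X→D; Y→D; Z→C.
Player 2's best replies: A→Y; B→X; C→Y; D→X.
Only (D, X) has each player best-responding; Nash payoffs (19, 18).
Sequential outcome (D, X) coincides with the Nash profile (D, X).

yes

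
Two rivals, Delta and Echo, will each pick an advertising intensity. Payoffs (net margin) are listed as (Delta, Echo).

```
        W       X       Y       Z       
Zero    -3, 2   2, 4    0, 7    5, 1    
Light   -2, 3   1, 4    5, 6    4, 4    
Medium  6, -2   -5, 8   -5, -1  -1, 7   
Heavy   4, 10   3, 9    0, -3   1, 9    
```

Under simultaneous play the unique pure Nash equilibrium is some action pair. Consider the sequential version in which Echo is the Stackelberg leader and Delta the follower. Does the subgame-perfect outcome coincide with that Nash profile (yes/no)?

Solve by backward induction (Echo leads).
- W → Delta plays Medium (best of -3, -2, 6, 4); Echo gets -2.
- X → Delta plays Heavy (best of 2, 1, -5, 3); Echo gets 9.
- Y → Delta plays Light (best of 0, 5, -5, 0); Echo gets 6.
- Z → Delta plays Zero (best of 5, 4, -1, 1); Echo gets 1.
Echo's induced payoffs are -2, 9, 6, 1, so Echo commits to X. Subgame-perfect outcome: (Heavy, X) with payoffs (3, 9).
For the simultaneous game, intersect best replies.
Delta's best replies: W→Medium; X→Heavy; Y→Light; Z→Zero.
Echo's best replies: Zero→Y; Light→Y; Medium→X; Heavy→W.
The unique mutual best reply is (Light, Y), giving (5, 6).
Sequential outcome (Heavy, X) differs from the Nash profile (Light, Y).

no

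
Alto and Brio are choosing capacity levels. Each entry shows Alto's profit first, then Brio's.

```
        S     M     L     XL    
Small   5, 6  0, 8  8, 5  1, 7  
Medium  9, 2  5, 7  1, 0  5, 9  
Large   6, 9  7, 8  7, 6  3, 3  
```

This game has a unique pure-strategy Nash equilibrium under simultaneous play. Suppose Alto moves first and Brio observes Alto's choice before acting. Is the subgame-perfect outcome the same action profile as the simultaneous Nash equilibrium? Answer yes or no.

no

Work backward from Brio's decision.
- Small → Brio plays M (best of 6, 8, 5, 7); Alto gets 0.
- Medium → Brio plays XL (best of 2, 7, 0, 9); Alto gets 5.
- Large → Brio plays S (best of 9, 8, 6, 3); Alto gets 6.
Maximizing over 0, 5, 6, Alto chooses Large. Subgame-perfect outcome: (Large, S) with payoffs (6, 9).
Now find the simultaneous Nash equilibrium.
Alto's best replies: S→Medium; M→Large; L→Small; XL→Medium.
Brio's best replies: Small→M; Medium→XL; Large→S.
Only (Medium, XL) has each player best-responding; Nash payoffs (5, 9).
Sequential outcome (Large, S) differs from the Nash profile (Medium, XL).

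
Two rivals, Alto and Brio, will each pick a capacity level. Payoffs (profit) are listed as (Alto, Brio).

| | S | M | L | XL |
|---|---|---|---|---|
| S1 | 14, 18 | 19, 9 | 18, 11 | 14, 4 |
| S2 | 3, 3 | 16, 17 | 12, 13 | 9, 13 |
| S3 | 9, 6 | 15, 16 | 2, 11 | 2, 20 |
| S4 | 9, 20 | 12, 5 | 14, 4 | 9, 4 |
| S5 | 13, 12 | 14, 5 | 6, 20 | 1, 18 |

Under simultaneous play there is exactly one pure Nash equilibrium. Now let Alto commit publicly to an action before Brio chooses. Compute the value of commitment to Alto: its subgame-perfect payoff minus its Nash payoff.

2

Solve by backward induction (Alto leads).
- S1: Brio compares 18, 9, 11, 4 and picks S; Alto would get 14.
- S2: Brio compares 3, 17, 13, 13 and picks M; Alto would get 16.
- S3: Brio compares 6, 16, 11, 20 and picks XL; Alto would get 2.
- S4: Brio compares 20, 5, 4, 4 and picks S; Alto would get 9.
- S5: Brio compares 12, 5, 20, 18 and picks L; Alto would get 6.
Alto's induced payoffs are 14, 16, 2, 9, 6, so Alto commits to S2. Subgame-perfect outcome: (S2, M) with payoffs (16, 17).
Under simultaneous play:
Alto's best replies: S→S1; M→S1; L→S1; XL→S1.
Brio's best replies: S1→S; S2→M; S3→XL; S4→S; S5→L.
The unique mutual best reply is (S1, S), giving (14, 18).
Alto's commitment gain: 16 − 14 = 2.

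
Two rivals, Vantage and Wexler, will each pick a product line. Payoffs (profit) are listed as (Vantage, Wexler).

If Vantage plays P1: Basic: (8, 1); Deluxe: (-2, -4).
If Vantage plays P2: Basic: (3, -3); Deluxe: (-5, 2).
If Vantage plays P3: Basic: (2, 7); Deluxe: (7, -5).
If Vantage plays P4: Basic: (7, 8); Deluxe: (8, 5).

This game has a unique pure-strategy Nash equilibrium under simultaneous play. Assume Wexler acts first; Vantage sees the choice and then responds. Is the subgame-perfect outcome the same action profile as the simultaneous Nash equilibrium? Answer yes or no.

Backward induction with Wexler moving first.
- Basic → Vantage plays P1 (best of 8, 3, 2, 7); Wexler gets 1.
- Deluxe → Vantage plays P4 (best of -2, -5, 7, 8); Wexler gets 5.
Maximizing over 1, 5, Wexler chooses Deluxe. Subgame-perfect outcome: (P4, Deluxe) with payoffs (8, 5).
Under simultaneous play:
Vantage's best replies: Basic→P1; Deluxe→P4.
Wexler's best replies: P1→Basic; P2→Deluxe; P3→Basic; P4→Basic.
The unique mutual best reply is (P1, Basic), giving (8, 1).
Sequential outcome (P4, Deluxe) differs from the Nash profile (P1, Basic).

no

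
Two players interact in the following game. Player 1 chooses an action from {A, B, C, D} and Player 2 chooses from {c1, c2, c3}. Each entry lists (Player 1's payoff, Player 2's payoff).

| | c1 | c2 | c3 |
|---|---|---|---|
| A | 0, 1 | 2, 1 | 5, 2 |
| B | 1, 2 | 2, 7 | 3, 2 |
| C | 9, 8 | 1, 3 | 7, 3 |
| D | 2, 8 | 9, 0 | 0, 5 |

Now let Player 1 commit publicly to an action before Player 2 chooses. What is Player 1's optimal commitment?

Backward induction with Player 1 moving first.
- A: BR = c3, leader payoff 5.
- B: BR = c2, leader payoff 2.
- C: BR = c1, leader payoff 9.
- D: BR = c1, leader payoff 2.
Among 5, 2, 9, 2, the best is 9 at C. Subgame-perfect outcome: (C, c1) with payoffs (9, 8).

C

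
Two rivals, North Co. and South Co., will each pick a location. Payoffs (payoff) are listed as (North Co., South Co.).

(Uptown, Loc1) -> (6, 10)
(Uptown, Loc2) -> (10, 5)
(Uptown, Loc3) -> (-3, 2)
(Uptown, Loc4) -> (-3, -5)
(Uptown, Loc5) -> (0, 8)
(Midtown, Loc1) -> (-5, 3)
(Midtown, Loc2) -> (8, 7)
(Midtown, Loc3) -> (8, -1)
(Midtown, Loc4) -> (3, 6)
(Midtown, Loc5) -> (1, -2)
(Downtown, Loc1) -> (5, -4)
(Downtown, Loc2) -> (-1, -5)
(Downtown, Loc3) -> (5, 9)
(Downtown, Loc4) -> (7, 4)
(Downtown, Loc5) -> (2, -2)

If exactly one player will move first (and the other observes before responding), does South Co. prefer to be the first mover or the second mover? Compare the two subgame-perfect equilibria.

If North Co. leads: South Co.'s best replies are Uptown→Loc1, Midtown→Loc2, Downtown→Loc3; North Co.'s induced payoffs 6, 8, 5; outcome (Midtown, Loc2), payoffs (8, 7).
If South Co. leads: North Co.'s best replies are Loc1→Uptown, Loc2→Uptown, Loc3→Midtown, Loc4→Downtown, Loc5→Downtown; South Co.'s induced payoffs 10, 5, -1, 4, -2; outcome (Uptown, Loc1), payoffs (6, 10).
South Co. gets 10 moving first and 7 moving second, so South Co. prefers to move first.

first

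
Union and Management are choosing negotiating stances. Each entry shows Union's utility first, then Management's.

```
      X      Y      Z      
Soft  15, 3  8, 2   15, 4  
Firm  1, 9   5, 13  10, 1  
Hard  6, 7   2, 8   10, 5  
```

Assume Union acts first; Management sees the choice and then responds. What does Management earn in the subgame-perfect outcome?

4

Solve by backward induction (Union leads).
- Soft: Management compares 3, 2, 4 and picks Z; Union would get 15.
- Firm: Management compares 9, 13, 1 and picks Y; Union would get 5.
- Hard: Management compares 7, 8, 5 and picks Y; Union would get 2.
Among 15, 5, 2, the best is 15 at Soft. Subgame-perfect outcome: (Soft, Z) with payoffs (15, 4).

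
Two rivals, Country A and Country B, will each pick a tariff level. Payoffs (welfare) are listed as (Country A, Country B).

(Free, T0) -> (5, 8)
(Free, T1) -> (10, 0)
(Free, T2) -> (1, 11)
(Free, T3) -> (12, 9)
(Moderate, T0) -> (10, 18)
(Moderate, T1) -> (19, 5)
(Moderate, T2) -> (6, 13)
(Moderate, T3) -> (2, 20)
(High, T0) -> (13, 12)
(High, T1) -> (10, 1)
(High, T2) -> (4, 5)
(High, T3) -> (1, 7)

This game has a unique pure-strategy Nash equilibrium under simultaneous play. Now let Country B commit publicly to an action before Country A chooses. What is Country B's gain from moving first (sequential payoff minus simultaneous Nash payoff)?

Solve by backward induction (Country B leads).
- T0: BR = High, leader payoff 12.
- T1: BR = Moderate, leader payoff 5.
- T2: BR = Moderate, leader payoff 13.
- T3: BR = Free, leader payoff 9.
Among 12, 5, 13, 9, the best is 13 at T2. Subgame-perfect outcome: (Moderate, T2) with payoffs (6, 13).
For the simultaneous game, intersect best replies.
Country A's best replies: T0→High; T1→Moderate; T2→Moderate; T3→Free.
Country B's best replies: Free→T2; Moderate→T3; High→T0.
Only (High, T0) has each player best-responding; Nash payoffs (13, 12).
Country B's commitment gain: 13 − 12 = 1.

1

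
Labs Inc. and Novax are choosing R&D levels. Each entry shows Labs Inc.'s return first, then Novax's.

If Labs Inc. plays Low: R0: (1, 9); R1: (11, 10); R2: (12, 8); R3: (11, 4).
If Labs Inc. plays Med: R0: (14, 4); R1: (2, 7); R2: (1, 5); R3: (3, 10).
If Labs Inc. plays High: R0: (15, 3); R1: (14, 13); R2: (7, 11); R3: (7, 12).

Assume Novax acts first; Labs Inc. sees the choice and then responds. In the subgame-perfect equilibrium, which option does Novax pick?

R1

Solve by backward induction (Novax leads).
- R0: Labs Inc. compares 1, 14, 15 and picks High; Novax would get 3.
- R1: Labs Inc. compares 11, 2, 14 and picks High; Novax would get 13.
- R2: Labs Inc. compares 12, 1, 7 and picks Low; Novax would get 8.
- R3: Labs Inc. compares 11, 3, 7 and picks Low; Novax would get 4.
Maximizing over 3, 13, 8, 4, Novax chooses R1. Subgame-perfect outcome: (High, R1) with payoffs (14, 13).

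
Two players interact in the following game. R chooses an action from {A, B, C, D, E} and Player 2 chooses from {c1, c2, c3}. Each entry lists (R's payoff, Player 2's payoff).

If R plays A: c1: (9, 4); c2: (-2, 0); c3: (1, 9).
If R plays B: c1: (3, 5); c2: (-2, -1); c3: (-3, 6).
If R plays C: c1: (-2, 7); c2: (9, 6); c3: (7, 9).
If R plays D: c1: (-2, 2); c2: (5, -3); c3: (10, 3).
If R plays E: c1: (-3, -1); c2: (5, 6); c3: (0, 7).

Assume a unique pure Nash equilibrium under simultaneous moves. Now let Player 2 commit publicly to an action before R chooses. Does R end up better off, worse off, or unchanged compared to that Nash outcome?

worse off

Work backward from R's decision.
- c1: R compares 9, 3, -2, -2, -3 and picks A; Player 2 would get 4.
- c2: R compares -2, -2, 9, 5, 5 and picks C; Player 2 would get 6.
- c3: R compares 1, -3, 7, 10, 0 and picks D; Player 2 would get 3.
Among 4, 6, 3, the best is 6 at c2. Subgame-perfect outcome: (C, c2) with payoffs (9, 6).
For the simultaneous game, intersect best replies.
R's best replies: c1→A; c2→C; c3→D.
Player 2's best replies: A→c3; B→c3; C→c3; D→c3; E→c3.
The unique mutual best reply is (D, c3), giving (10, 3).
R earns 9 sequentially versus 10 at the Nash outcome: worse off.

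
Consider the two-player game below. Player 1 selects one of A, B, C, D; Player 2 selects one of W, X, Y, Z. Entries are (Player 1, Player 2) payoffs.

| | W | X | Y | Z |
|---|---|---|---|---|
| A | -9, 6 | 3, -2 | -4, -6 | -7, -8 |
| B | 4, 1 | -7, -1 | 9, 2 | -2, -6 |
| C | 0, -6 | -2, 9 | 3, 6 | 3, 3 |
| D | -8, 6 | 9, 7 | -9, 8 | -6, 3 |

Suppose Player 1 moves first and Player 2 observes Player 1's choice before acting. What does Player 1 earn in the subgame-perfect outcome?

9

Solve by backward induction (Player 1 leads).
- A: Player 2 compares 6, -2, -6, -8 and picks W; Player 1 would get -9.
- B: Player 2 compares 1, -1, 2, -6 and picks Y; Player 1 would get 9.
- C: Player 2 compares -6, 9, 6, 3 and picks X; Player 1 would get -2.
- D: Player 2 compares 6, 7, 8, 3 and picks Y; Player 1 would get -9.
Among -9, 9, -2, -9, the best is 9 at B. Subgame-perfect outcome: (B, Y) with payoffs (9, 2).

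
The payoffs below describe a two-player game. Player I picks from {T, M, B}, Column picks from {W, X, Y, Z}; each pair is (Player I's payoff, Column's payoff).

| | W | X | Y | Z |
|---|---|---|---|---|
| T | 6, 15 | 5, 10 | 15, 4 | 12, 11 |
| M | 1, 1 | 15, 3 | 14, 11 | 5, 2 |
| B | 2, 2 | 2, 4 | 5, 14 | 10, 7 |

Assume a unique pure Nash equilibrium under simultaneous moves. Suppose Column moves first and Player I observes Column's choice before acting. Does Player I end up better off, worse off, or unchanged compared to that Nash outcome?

Work backward from Player I's decision.
- W: BR = T, leader payoff 15.
- X: BR = M, leader payoff 3.
- Y: BR = T, leader payoff 4.
- Z: BR = T, leader payoff 11.
Maximizing over 15, 3, 4, 11, Column chooses W. Subgame-perfect outcome: (T, W) with payoffs (6, 15).
For the simultaneous game, intersect best replies.
Player I's best replies: W→T; X→M; Y→T; Z→T.
Column's best replies: T→W; M→Y; B→Y.
Only (T, W) has each player best-responding; Nash payoffs (6, 15).
Player I earns 6 sequentially versus 6 at the Nash outcome: unchanged.

unchanged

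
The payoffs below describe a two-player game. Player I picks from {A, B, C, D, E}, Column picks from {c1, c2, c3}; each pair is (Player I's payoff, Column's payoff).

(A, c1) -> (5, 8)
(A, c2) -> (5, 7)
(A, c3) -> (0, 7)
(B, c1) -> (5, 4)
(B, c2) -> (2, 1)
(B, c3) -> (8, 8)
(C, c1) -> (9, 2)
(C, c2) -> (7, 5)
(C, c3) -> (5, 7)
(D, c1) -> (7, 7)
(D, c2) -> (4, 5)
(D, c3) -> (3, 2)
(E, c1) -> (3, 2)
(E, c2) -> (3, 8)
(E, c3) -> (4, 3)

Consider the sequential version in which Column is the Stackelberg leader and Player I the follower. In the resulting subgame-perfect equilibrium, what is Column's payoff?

8

Player I best-responds to each possible Column move:
- c1: Player I compares 5, 5, 9, 7, 3 and picks C; Column would get 2.
- c2: Player I compares 5, 2, 7, 4, 3 and picks C; Column would get 5.
- c3: Player I compares 0, 8, 5, 3, 4 and picks B; Column would get 8.
Among 2, 5, 8, the best is 8 at c3. Subgame-perfect outcome: (B, c3) with payoffs (8, 8).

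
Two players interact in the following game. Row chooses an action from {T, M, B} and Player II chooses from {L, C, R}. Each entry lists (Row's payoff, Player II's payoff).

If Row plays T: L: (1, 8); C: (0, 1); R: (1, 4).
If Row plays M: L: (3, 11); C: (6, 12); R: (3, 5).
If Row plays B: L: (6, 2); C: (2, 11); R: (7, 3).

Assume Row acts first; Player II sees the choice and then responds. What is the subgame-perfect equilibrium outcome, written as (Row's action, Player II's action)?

Player II best-responds to each possible Row move:
- T: Player II compares 8, 1, 4 and picks L; Row would get 1.
- M: Player II compares 11, 12, 5 and picks C; Row would get 6.
- B: Player II compares 2, 11, 3 and picks C; Row would get 2.
Maximizing over 1, 6, 2, Row chooses M. Subgame-perfect outcome: (M, C) with payoffs (6, 12).

(M, C)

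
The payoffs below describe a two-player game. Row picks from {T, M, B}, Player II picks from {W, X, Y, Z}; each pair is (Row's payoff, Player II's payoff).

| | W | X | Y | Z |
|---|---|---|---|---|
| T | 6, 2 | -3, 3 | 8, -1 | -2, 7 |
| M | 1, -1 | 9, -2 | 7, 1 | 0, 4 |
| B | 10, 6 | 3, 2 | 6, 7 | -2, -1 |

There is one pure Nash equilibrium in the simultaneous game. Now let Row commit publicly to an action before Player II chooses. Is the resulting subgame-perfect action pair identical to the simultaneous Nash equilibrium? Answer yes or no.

Backward induction with Row moving first.
- T: BR = Z, leader payoff -2.
- M: BR = Z, leader payoff 0.
- B: BR = Y, leader payoff 6.
Maximizing over -2, 0, 6, Row chooses B. Subgame-perfect outcome: (B, Y) with payoffs (6, 7).
Now find the simultaneous Nash equilibrium.
Row's best replies: W→B; X→M; Y→T; Z→M.
Player II's best replies: T→Z; M→Z; B→Y.
Only (M, Z) has each player best-responding; Nash payoffs (0, 4).
Sequential outcome (B, Y) differs from the Nash profile (M, Z).

no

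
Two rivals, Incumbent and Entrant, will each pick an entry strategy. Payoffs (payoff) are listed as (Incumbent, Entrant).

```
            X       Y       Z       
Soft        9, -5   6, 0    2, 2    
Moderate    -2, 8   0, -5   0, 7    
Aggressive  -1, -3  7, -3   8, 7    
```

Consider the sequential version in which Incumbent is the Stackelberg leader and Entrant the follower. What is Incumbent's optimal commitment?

Entrant best-responds to each possible Incumbent move:
- Soft: Entrant compares -5, 0, 2 and picks Z; Incumbent would get 2.
- Moderate: Entrant compares 8, -5, 7 and picks X; Incumbent would get -2.
- Aggressive: Entrant compares -3, -3, 7 and picks Z; Incumbent would get 8.
Incumbent's induced payoffs are 2, -2, 8, so Incumbent commits to Aggressive. Subgame-perfect outcome: (Aggressive, Z) with payoffs (8, 7).

Aggressive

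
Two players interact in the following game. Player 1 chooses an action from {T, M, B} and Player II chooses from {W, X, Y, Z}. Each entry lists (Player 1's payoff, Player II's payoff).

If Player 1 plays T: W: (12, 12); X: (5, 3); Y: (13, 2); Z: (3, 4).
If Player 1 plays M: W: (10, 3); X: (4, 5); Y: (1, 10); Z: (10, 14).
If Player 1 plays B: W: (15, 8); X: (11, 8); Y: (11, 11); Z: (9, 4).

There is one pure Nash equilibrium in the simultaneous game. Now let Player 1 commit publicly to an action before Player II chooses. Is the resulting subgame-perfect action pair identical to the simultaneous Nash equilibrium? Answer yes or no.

Solve by backward induction (Player 1 leads).
- T: Player II compares 12, 3, 2, 4 and picks W; Player 1 would get 12.
- M: Player II compares 3, 5, 10, 14 and picks Z; Player 1 would get 10.
- B: Player II compares 8, 8, 11, 4 and picks Y; Player 1 would get 11.
Among 12, 10, 11, the best is 12 at T. Subgame-perfect outcome: (T, W) with payoffs (12, 12).
Under simultaneous play:
Player 1's best replies: W→B; X→B; Y→T; Z→M.
Player II's best replies: T→W; M→Z; B→Y.
The unique mutual best reply is (M, Z), giving (10, 14).
Sequential outcome (T, W) differs from the Nash profile (M, Z).

no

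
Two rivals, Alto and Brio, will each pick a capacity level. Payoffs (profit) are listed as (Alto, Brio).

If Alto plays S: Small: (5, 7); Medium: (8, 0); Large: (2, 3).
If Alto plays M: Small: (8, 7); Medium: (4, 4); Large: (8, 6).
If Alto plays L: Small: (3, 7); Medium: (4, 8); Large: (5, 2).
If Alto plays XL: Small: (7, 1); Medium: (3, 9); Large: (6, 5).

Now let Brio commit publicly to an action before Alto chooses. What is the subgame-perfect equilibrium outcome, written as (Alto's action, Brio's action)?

(M, Small)

Solve by backward induction (Brio leads).
- Small: BR = M, leader payoff 7.
- Medium: BR = S, leader payoff 0.
- Large: BR = M, leader payoff 6.
Brio's induced payoffs are 7, 0, 6, so Brio commits to Small. Subgame-perfect outcome: (M, Small) with payoffs (8, 7).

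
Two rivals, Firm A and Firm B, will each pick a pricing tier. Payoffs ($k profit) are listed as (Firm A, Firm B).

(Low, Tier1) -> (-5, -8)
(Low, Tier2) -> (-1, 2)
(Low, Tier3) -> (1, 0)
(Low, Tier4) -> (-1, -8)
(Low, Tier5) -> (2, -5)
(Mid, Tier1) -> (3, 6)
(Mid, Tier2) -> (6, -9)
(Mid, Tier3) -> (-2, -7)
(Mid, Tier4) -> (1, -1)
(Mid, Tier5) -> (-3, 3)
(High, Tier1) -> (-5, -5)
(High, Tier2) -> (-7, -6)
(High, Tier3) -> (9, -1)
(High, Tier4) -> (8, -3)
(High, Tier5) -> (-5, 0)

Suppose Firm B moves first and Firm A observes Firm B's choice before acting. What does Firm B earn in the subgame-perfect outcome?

Backward induction with Firm B moving first.
- Tier1: Firm A compares -5, 3, -5 and picks Mid; Firm B would get 6.
- Tier2: Firm A compares -1, 6, -7 and picks Mid; Firm B would get -9.
- Tier3: Firm A compares 1, -2, 9 and picks High; Firm B would get -1.
- Tier4: Firm A compares -1, 1, 8 and picks High; Firm B would get -3.
- Tier5: Firm A compares 2, -3, -5 and picks Low; Firm B would get -5.
Maximizing over 6, -9, -1, -3, -5, Firm B chooses Tier1. Subgame-perfect outcome: (Mid, Tier1) with payoffs (3, 6).

6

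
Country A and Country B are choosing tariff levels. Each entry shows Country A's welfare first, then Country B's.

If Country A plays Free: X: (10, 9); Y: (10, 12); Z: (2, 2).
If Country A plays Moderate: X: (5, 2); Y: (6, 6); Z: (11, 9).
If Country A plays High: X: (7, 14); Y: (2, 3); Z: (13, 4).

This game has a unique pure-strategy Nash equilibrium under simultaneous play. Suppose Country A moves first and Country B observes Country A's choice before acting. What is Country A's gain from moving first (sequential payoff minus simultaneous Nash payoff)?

1

Country B best-responds to each possible Country A move:
- Free: Country B compares 9, 12, 2 and picks Y; Country A would get 10.
- Moderate: Country B compares 2, 6, 9 and picks Z; Country A would get 11.
- High: Country B compares 14, 3, 4 and picks X; Country A would get 7.
Among 10, 11, 7, the best is 11 at Moderate. Subgame-perfect outcome: (Moderate, Z) with payoffs (11, 9).
Under simultaneous play:
Country A's best replies: X→Free; Y→Free; Z→High.
Country B's best replies: Free→Y; Moderate→Z; High→X.
Only (Free, Y) has each player best-responding; Nash payoffs (10, 12).
Country A's commitment gain: 11 − 10 = 1.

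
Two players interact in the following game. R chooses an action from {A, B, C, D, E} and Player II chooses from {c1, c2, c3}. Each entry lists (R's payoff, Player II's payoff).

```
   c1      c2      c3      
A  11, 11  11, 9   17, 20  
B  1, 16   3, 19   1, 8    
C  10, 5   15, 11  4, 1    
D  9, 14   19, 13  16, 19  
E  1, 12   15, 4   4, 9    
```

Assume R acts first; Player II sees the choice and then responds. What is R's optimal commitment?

Backward induction with R moving first.
- A: BR = c3, leader payoff 17.
- B: BR = c2, leader payoff 3.
- C: BR = c2, leader payoff 15.
- D: BR = c3, leader payoff 16.
- E: BR = c1, leader payoff 1.
R's induced payoffs are 17, 3, 15, 16, 1, so R commits to A. Subgame-perfect outcome: (A, c3) with payoffs (17, 20).

A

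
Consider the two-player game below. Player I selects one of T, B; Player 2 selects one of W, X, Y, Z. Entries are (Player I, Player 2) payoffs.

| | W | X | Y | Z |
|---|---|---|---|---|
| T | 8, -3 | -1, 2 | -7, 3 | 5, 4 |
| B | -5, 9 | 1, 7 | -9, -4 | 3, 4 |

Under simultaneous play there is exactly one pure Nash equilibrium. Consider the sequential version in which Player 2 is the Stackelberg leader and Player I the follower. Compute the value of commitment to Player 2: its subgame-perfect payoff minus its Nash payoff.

Solve by backward induction (Player 2 leads).
- W → Player I plays T (best of 8, -5); Player 2 gets -3.
- X → Player I plays B (best of -1, 1); Player 2 gets 7.
- Y → Player I plays T (best of -7, -9); Player 2 gets 3.
- Z → Player I plays T (best of 5, 3); Player 2 gets 4.
Maximizing over -3, 7, 3, 4, Player 2 chooses X. Subgame-perfect outcome: (B, X) with payoffs (1, 7).
Under simultaneous play:
Player I's best replies: W→T; X→B; Y→T; Z→T.
Player 2's best replies: T→Z; B→W.
The unique mutual best reply is (T, Z), giving (5, 4).
Player 2's commitment gain: 7 − 4 = 3.

3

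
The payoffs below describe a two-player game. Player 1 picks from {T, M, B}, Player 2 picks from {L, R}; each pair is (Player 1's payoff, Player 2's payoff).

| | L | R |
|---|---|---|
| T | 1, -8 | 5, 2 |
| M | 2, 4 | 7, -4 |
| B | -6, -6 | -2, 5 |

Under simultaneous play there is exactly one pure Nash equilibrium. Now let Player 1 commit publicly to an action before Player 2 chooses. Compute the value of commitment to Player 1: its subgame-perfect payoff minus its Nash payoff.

Player 2 best-responds to each possible Player 1 move:
- T: BR = R, leader payoff 5.
- M: BR = L, leader payoff 2.
- B: BR = R, leader payoff -2.
Player 1's induced payoffs are 5, 2, -2, so Player 1 commits to T. Subgame-perfect outcome: (T, R) with payoffs (5, 2).
For the simultaneous game, intersect best replies.
Player 1's best replies: L→M; R→M.
Player 2's best replies: T→R; M→L; B→R.
The unique mutual best reply is (M, L), giving (2, 4).
Player 1's commitment gain: 5 − 2 = 3.

3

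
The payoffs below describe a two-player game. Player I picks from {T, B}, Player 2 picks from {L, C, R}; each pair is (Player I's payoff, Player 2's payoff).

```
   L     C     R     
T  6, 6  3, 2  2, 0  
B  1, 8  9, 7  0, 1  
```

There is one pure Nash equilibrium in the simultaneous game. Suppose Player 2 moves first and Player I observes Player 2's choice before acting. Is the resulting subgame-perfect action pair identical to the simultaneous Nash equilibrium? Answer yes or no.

no

Work backward from Player I's decision.
- L: Player I compares 6, 1 and picks T; Player 2 would get 6.
- C: Player I compares 3, 9 and picks B; Player 2 would get 7.
- R: Player I compares 2, 0 and picks T; Player 2 would get 0.
Among 6, 7, 0, the best is 7 at C. Subgame-perfect outcome: (B, C) with payoffs (9, 7).
Under simultaneous play:
Player I's best replies: L→T; C→B; R→T.
Player 2's best replies: T→L; B→L.
The unique mutual best reply is (T, L), giving (6, 6).
Sequential outcome (B, C) differs from the Nash profile (T, L).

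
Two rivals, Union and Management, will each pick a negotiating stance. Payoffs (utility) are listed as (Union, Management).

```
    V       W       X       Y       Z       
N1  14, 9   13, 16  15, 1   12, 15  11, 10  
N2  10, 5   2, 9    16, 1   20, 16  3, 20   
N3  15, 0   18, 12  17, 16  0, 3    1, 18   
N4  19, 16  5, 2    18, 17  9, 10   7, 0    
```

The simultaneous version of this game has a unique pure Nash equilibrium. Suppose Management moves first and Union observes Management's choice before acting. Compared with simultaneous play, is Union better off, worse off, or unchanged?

unchanged

Work backward from Union's decision.
- V → Union plays N4 (best of 14, 10, 15, 19); Management gets 16.
- W → Union plays N3 (best of 13, 2, 18, 5); Management gets 12.
- X → Union plays N4 (best of 15, 16, 17, 18); Management gets 17.
- Y → Union plays N2 (best of 12, 20, 0, 9); Management gets 16.
- Z → Union plays N1 (best of 11, 3, 1, 7); Management gets 10.
Management's induced payoffs are 16, 12, 17, 16, 10, so Management commits to X. Subgame-perfect outcome: (N4, X) with payoffs (18, 17).
For the simultaneous game, intersect best replies.
Union's best replies: V→N4; W→N3; X→N4; Y→N2; Z→N1.
Management's best replies: N1→W; N2→Z; N3→Z; N4→X.
Only (N4, X) has each player best-responding; Nash payoffs (18, 17).
Union earns 18 sequentially versus 18 at the Nash outcome: unchanged.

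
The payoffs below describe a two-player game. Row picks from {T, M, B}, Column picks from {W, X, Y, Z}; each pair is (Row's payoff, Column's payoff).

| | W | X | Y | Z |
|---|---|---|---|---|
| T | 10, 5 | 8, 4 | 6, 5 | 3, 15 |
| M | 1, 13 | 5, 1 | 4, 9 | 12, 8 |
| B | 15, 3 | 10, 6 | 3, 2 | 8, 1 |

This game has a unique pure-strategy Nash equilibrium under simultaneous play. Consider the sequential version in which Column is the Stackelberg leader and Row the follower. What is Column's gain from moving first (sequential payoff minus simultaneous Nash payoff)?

2

Row best-responds to each possible Column move:
- W: BR = B, leader payoff 3.
- X: BR = B, leader payoff 6.
- Y: BR = T, leader payoff 5.
- Z: BR = M, leader payoff 8.
Maximizing over 3, 6, 5, 8, Column chooses Z. Subgame-perfect outcome: (M, Z) with payoffs (12, 8).
Now find the simultaneous Nash equilibrium.
Row's best replies: W→B; X→B; Y→T; Z→M.
Column's best replies: T→Z; M→W; B→X.
The unique mutual best reply is (B, X), giving (10, 6).
Column's commitment gain: 8 − 6 = 2.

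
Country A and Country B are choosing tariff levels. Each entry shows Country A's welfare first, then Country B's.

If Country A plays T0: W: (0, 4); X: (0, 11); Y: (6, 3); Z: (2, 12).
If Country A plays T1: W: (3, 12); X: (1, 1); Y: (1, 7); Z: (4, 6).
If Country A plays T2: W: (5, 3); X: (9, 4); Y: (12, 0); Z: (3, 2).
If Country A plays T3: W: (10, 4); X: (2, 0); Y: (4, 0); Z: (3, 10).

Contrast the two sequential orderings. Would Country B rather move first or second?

first

If Country A leads: Country B's best replies are T0→Z, T1→W, T2→X, T3→Z; Country A's induced payoffs 2, 3, 9, 3; outcome (T2, X), payoffs (9, 4).
If Country B leads: Country A's best replies are W→T3, X→T2, Y→T2, Z→T1; Country B's induced payoffs 4, 4, 0, 6; outcome (T1, Z), payoffs (4, 6).
Country B gets 6 moving first and 4 moving second, so Country B prefers to move first.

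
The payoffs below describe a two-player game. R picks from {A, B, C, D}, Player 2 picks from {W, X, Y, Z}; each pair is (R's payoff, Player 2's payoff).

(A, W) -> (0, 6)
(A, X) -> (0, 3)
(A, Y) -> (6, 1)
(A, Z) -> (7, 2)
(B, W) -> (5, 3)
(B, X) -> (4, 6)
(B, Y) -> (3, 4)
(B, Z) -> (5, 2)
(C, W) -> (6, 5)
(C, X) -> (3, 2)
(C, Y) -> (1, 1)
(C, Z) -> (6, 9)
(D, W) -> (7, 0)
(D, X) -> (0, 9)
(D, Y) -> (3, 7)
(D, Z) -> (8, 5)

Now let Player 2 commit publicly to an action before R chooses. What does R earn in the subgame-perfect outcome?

4

Solve by backward induction (Player 2 leads).
- W: R compares 0, 5, 6, 7 and picks D; Player 2 would get 0.
- X: R compares 0, 4, 3, 0 and picks B; Player 2 would get 6.
- Y: R compares 6, 3, 1, 3 and picks A; Player 2 would get 1.
- Z: R compares 7, 5, 6, 8 and picks D; Player 2 would get 5.
Among 0, 6, 1, 5, the best is 6 at X. Subgame-perfect outcome: (B, X) with payoffs (4, 6).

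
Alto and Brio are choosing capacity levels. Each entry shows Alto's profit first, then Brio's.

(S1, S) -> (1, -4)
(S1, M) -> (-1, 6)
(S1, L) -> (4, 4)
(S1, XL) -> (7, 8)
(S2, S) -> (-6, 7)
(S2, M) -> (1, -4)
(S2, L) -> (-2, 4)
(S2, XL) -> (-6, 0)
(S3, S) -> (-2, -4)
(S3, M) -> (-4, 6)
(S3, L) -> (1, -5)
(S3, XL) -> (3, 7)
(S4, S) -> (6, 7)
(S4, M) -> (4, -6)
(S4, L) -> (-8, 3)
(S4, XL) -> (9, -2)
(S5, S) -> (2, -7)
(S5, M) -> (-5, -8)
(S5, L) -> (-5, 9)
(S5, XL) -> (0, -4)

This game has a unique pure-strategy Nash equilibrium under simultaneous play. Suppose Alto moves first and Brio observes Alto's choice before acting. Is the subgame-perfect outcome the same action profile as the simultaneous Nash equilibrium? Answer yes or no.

no

Solve by backward induction (Alto leads).
- S1: BR = XL, leader payoff 7.
- S2: BR = S, leader payoff -6.
- S3: BR = XL, leader payoff 3.
- S4: BR = S, leader payoff 6.
- S5: BR = L, leader payoff -5.
Maximizing over 7, -6, 3, 6, -5, Alto chooses S1. Subgame-perfect outcome: (S1, XL) with payoffs (7, 8).
Now find the simultaneous Nash equilibrium.
Alto's best replies: S→S4; M→S4; L→S1; XL→S4.
Brio's best replies: S1→XL; S2→S; S3→XL; S4→S; S5→L.
The unique mutual best reply is (S4, S), giving (6, 7).
Sequential outcome (S1, XL) differs from the Nash profile (S4, S).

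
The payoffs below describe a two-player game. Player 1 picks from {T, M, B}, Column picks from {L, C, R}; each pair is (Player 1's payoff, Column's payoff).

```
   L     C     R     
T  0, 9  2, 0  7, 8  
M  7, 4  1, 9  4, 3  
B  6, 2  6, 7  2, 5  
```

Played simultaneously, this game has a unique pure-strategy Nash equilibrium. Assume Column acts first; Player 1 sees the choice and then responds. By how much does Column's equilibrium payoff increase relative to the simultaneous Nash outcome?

Work backward from Player 1's decision.
- L: BR = M, leader payoff 4.
- C: BR = B, leader payoff 7.
- R: BR = T, leader payoff 8.
Among 4, 7, 8, the best is 8 at R. Subgame-perfect outcome: (T, R) with payoffs (7, 8).
Under simultaneous play:
Player 1's best replies: L→M; C→B; R→T.
Column's best replies: T→L; M→C; B→C.
Only (B, C) has each player best-responding; Nash payoffs (6, 7).
Column's commitment gain: 8 − 7 = 1.

1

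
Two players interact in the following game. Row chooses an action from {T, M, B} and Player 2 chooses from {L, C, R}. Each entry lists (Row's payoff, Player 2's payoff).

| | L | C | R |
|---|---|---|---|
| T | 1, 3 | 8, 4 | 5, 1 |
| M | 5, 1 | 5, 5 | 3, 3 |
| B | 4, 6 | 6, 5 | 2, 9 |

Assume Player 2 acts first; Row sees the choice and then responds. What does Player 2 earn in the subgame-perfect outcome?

Row best-responds to each possible Player 2 move:
- L: Row compares 1, 5, 4 and picks M; Player 2 would get 1.
- C: Row compares 8, 5, 6 and picks T; Player 2 would get 4.
- R: Row compares 5, 3, 2 and picks T; Player 2 would get 1.
Among 1, 4, 1, the best is 4 at C. Subgame-perfect outcome: (T, C) with payoffs (8, 4).

4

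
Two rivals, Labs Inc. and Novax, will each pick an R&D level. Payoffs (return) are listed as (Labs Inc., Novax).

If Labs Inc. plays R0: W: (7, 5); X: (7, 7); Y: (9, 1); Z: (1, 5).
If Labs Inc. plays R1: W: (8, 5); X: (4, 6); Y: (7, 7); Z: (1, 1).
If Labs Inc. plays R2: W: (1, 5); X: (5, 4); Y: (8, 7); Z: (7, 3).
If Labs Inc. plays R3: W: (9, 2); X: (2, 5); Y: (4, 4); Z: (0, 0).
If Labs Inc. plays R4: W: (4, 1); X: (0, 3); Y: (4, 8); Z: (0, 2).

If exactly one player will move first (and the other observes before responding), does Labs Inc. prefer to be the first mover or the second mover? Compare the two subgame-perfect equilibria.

If Labs Inc. leads: Novax's best replies are R0→X, R1→Y, R2→Y, R3→X, R4→Y; Labs Inc.'s induced payoffs 7, 7, 8, 2, 4; outcome (R2, Y), payoffs (8, 7).
If Novax leads: Labs Inc.'s best replies are W→R3, X→R0, Y→R0, Z→R2; Novax's induced payoffs 2, 7, 1, 3; outcome (R0, X), payoffs (7, 7).
Labs Inc. gets 8 moving first and 7 moving second, so Labs Inc. prefers to move first.

first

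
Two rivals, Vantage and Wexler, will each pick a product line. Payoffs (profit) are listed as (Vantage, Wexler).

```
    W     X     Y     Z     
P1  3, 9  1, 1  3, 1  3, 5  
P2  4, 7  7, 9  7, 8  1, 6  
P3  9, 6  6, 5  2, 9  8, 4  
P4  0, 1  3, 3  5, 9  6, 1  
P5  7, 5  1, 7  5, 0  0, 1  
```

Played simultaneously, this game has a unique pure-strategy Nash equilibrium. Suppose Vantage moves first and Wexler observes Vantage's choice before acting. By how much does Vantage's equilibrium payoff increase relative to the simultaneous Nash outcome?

Backward induction with Vantage moving first.
- P1: Wexler compares 9, 1, 1, 5 and picks W; Vantage would get 3.
- P2: Wexler compares 7, 9, 8, 6 and picks X; Vantage would get 7.
- P3: Wexler compares 6, 5, 9, 4 and picks Y; Vantage would get 2.
- P4: Wexler compares 1, 3, 9, 1 and picks Y; Vantage would get 5.
- P5: Wexler compares 5, 7, 0, 1 and picks X; Vantage would get 1.
Among 3, 7, 2, 5, 1, the best is 7 at P2. Subgame-perfect outcome: (P2, X) with payoffs (7, 9).
Under simultaneous play:
Vantage's best replies: W→P3; X→P2; Y→P2; Z→P3.
Wexler's best replies: P1→W; P2→X; P3→Y; P4→Y; P5→X.
Only (P2, X) has each player best-responding; Nash payoffs (7, 9).
Vantage's commitment gain: 7 − 7 = 0.

0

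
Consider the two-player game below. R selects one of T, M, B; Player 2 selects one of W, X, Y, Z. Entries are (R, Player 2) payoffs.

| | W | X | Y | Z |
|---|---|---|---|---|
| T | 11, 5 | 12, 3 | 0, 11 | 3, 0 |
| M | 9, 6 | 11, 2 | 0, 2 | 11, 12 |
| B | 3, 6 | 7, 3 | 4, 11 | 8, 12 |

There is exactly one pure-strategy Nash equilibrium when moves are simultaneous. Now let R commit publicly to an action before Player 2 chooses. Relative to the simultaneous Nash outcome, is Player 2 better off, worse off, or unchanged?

Backward induction with R moving first.
- T: Player 2 compares 5, 3, 11, 0 and picks Y; R would get 0.
- M: Player 2 compares 6, 2, 2, 12 and picks Z; R would get 11.
- B: Player 2 compares 6, 3, 11, 12 and picks Z; R would get 8.
Maximizing over 0, 11, 8, R chooses M. Subgame-perfect outcome: (M, Z) with payoffs (11, 12).
Now find the simultaneous Nash equilibrium.
R's best replies: W→T; X→T; Y→B; Z→M.
Player 2's best replies: T→Y; M→Z; B→Z.
Only (M, Z) has each player best-responding; Nash payoffs (11, 12).
Player 2 earns 12 sequentially versus 12 at the Nash outcome: unchanged.

unchanged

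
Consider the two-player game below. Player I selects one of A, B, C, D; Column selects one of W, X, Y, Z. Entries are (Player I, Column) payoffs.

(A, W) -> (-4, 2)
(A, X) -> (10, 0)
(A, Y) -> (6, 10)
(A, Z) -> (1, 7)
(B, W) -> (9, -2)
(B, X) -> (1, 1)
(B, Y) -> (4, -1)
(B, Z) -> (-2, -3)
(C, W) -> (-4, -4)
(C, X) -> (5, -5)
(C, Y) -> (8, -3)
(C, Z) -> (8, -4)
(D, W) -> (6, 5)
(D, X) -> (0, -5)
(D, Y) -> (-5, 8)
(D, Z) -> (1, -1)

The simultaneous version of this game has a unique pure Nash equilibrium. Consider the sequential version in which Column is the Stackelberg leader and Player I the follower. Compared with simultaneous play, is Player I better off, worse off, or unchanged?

Player I best-responds to each possible Column move:
- W: Player I compares -4, 9, -4, 6 and picks B; Column would get -2.
- X: Player I compares 10, 1, 5, 0 and picks A; Column would get 0.
- Y: Player I compares 6, 4, 8, -5 and picks C; Column would get -3.
- Z: Player I compares 1, -2, 8, 1 and picks C; Column would get -4.
Column's induced payoffs are -2, 0, -3, -4, so Column commits to X. Subgame-perfect outcome: (A, X) with payoffs (10, 0).
Now find the simultaneous Nash equilibrium.
Player I's best replies: W→B; X→A; Y→C; Z→C.
Column's best replies: A→Y; B→X; C→Y; D→Y.
Only (C, Y) has each player best-responding; Nash payoffs (8, -3).
Player I earns 10 sequentially versus 8 at the Nash outcome: better off.

better off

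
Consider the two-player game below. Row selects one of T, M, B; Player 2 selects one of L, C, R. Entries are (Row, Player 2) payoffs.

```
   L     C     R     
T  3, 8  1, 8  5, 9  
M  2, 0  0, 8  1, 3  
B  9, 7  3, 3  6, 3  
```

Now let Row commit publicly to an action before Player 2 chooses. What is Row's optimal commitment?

Backward induction with Row moving first.
- T: Player 2 compares 8, 8, 9 and picks R; Row would get 5.
- M: Player 2 compares 0, 8, 3 and picks C; Row would get 0.
- B: Player 2 compares 7, 3, 3 and picks L; Row would get 9.
Maximizing over 5, 0, 9, Row chooses B. Subgame-perfect outcome: (B, L) with payoffs (9, 7).

B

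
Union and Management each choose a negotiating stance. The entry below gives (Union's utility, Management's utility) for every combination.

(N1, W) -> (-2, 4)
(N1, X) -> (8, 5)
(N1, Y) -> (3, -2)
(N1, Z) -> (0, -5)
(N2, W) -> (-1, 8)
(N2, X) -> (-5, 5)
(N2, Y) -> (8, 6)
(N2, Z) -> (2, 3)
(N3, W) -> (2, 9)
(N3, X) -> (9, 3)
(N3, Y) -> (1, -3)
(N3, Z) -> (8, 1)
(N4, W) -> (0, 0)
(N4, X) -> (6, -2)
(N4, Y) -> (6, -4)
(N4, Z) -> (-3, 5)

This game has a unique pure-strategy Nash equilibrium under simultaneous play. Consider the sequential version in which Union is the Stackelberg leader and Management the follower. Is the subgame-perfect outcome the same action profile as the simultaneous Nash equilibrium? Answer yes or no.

Backward induction with Union moving first.
- N1 → Management plays X (best of 4, 5, -2, -5); Union gets 8.
- N2 → Management plays W (best of 8, 5, 6, 3); Union gets -1.
- N3 → Management plays W (best of 9, 3, -3, 1); Union gets 2.
- N4 → Management plays Z (best of 0, -2, -4, 5); Union gets -3.
Among 8, -1, 2, -3, the best is 8 at N1. Subgame-perfect outcome: (N1, X) with payoffs (8, 5).
Under simultaneous play:
Union's best replies: W→N3; X→N3; Y→N2; Z→N3.
Management's best replies: N1→X; N2→W; N3→W; N4→Z.
Only (N3, W) has each player best-responding; Nash payoffs (2, 9).
Sequential outcome (N1, X) differs from the Nash profile (N3, W).

no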